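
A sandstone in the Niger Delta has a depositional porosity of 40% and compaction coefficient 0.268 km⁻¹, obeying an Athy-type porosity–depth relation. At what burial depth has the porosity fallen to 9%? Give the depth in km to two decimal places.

5.57 km

Invert Athy's law: Z = ln(phi₀/phi) / β
Z = ln(0.4/0.09) / 0.268 = ln(4.444) / 0.268 = 1.4917 / 0.268 = 5.566 km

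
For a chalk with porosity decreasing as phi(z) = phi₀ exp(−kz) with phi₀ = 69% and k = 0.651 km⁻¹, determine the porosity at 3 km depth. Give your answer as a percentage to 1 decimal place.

9.8%

phi = phi₀·exp(−k·z) = 0.69 × exp(−0.651 × 3) = 0.69 × exp(−1.953)
  = 0.69 × 0.1418 = 0.0979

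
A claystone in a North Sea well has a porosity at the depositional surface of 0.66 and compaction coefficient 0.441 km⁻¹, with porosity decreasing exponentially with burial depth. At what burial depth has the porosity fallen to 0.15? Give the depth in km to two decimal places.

Invert Athy's law: Z = ln(φ₀/φ) / c
Z = ln(0.66/0.15) / 0.441 = ln(4.4) / 0.441 = 1.4816 / 0.441 = 3.360 km

3.36 km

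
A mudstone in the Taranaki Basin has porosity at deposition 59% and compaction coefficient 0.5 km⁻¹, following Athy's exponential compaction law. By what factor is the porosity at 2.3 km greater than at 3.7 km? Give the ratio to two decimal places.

φ(z₁)/φ(z₂) = e^(−c·z₁)/e^(−c·z₂) = e^{c(z₂−z₁)}
= exp(0.5 × 1.4) = exp(0.7) = 2.0138

2.01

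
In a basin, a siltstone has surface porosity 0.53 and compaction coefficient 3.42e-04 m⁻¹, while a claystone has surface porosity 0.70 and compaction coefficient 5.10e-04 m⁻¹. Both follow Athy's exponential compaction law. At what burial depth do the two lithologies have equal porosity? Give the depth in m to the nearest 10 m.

Working in km (1 km = 1000 m; β in km⁻¹ = β in m⁻¹ × 1000):
Set n₀ₐ e^(−βₐd) = n₀ᵦ e^(−βᵦd) ⇒ ln(n₀ₐ/n₀ᵦ) = (βₐ − βᵦ)·d
d = ln(0.53/0.7) / (0.342 − 0.51) = -0.2782 / -0.168 = 1.656 km

1660 m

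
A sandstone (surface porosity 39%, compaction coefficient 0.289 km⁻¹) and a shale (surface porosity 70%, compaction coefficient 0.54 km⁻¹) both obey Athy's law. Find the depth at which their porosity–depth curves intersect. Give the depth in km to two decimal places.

Set phi₀ₐ e^(−kₐd) = phi₀ᵦ e^(−kᵦd) ⇒ ln(phi₀ₐ/phi₀ᵦ) = (kₐ − kᵦ)·d
d = ln(0.39/0.7) / (0.289 − 0.54) = -0.5849 / -0.251 = 2.330 km

2.33 km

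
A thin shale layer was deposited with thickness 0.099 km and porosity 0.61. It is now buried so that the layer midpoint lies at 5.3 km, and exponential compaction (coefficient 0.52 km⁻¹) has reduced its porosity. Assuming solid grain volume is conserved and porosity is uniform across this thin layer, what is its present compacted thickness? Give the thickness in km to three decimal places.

0.040 km

Porosity at 5.3 km: phi = 0.61·exp(−0.52×5.3) = 0.0388
Solid-volume conservation: h(1−phi) = h₀(1−phi₀) ⇒ h = h₀·(1−phi₀)/(1−phi)
h = 0.099 × (1 − 0.61)/(1 − 0.0388) = 0.099 × 0.4057 = 0.0402 km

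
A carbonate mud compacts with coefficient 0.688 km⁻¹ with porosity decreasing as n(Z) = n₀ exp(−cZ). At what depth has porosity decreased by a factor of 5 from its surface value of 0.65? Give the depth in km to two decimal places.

2.34 km

n/n₀ = 1/5 ⇒ exp(−c·Z) = 1/5 ⇒ Z = ln(5) / c
Z = 1.6094 / 0.688 = 2.339 km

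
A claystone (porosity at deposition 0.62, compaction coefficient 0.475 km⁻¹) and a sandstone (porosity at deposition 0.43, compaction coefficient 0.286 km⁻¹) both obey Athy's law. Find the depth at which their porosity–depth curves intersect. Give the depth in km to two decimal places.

1.94 km

Set phi₀ₐ e^(−cₐz) = phi₀ᵦ e^(−cᵦz) ⇒ ln(phi₀ₐ/phi₀ᵦ) = (cₐ − cᵦ)·z
z = ln(0.62/0.43) / (0.475 − 0.286) = 0.3659 / 0.189 = 1.936 km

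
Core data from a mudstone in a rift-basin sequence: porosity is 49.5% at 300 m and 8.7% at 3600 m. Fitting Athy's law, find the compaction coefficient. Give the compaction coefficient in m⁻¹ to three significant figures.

Working in km (1 km = 1000 m; β in km⁻¹ = β in m⁻¹ × 1000):
Athy: n(Z) = n₀ e^(−βZ) ⇒ n₁/n₂ = e^{β(Z₂−Z₁)} ⇒ β = ln(n₁/n₂)/(Z₂−Z₁)
β = ln(0.495/0.087) / (3.6 − 0.3) = ln(5.69) / 3.3 = 1.7386 / 3.3 = 0.5269 km⁻¹

0.000527 m⁻¹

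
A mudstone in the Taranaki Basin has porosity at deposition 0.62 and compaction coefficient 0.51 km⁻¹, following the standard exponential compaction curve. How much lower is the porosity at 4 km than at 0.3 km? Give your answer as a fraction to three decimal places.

φ(0.3) = 0.62·e^(−0.51×0.3) = 0.5320
φ(4) = 0.62·e^(−0.51×4) = 0.0806
Δφ = 0.5320 − 0.0806 = 0.4514

0.451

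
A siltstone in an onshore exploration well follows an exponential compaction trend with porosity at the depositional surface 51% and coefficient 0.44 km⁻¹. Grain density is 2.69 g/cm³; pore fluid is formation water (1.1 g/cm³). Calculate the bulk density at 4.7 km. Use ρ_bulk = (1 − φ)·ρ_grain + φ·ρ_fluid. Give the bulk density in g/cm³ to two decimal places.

2.59 g/cm³

Porosity at depth: phi = 0.51·exp(−0.44×4.7) = 0.51×0.1264 = 0.0645
Bulk density: ρ_b = (1−phi)ρ_g + phi·ρ_f = 0.9355×2.69 + 0.0645×1.1
       = 2.517 + 0.071 = 2.587 g/cm³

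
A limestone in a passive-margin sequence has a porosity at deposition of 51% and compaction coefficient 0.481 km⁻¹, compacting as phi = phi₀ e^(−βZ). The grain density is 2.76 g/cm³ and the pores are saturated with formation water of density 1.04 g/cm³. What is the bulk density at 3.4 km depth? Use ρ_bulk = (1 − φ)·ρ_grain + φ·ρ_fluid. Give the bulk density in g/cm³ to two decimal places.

2.59 g/cm³

Porosity at depth: phi = 0.51·exp(−0.481×3.4) = 0.51×0.1949 = 0.0994
Bulk density: ρ_b = (1−phi)ρ_g + phi·ρ_f = 0.9006×2.76 + 0.0994×1.04
       = 2.486 + 0.103 = 2.589 g/cm³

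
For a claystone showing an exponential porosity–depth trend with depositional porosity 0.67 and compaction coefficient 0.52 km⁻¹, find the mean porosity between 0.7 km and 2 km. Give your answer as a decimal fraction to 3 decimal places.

⟨φ⟩ = (1/(Z₂−Z₁)) ∫ φ₀ e^(−cZ) dZ = φ₀·(e^(−c·Z₁) − e^(−c·Z₂)) / (c·(Z₂−Z₁))
e^(−0.52×0.7) = 0.6949; e^(−0.52×2) = 0.3535
⟨φ⟩ = 0.67 × (0.6949 − 0.3535) / (0.52 × 1.3) = 0.67 × 0.5051 = 0.3384

0.338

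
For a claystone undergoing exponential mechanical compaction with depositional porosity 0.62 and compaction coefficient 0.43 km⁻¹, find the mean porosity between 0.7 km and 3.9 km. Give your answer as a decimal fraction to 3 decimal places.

⟨n⟩ = (1/(Z₂−Z₁)) ∫ n₀ e^(−βZ) dZ = n₀·(e^(−β·Z₁) − e^(−β·Z₂)) / (β·(Z₂−Z₁))
e^(−0.43×0.7) = 0.7401; e^(−0.43×3.9) = 0.1869
⟨n⟩ = 0.62 × (0.7401 − 0.1869) / (0.43 × 3.2) = 0.62 × 0.4020 = 0.2492

0.249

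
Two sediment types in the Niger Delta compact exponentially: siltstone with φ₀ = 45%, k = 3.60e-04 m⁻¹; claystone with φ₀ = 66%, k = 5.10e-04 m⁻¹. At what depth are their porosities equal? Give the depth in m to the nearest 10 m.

Working in km (1 km = 1000 m; k in km⁻¹ = k in m⁻¹ × 1000):
Set φ₀ₐ e^(−kₐZ) = φ₀ᵦ e^(−kᵦZ) ⇒ ln(φ₀ₐ/φ₀ᵦ) = (kₐ − kᵦ)·Z
Z = ln(0.45/0.66) / (0.36 − 0.51) = -0.3830 / -0.15 = 2.553 km

2550 m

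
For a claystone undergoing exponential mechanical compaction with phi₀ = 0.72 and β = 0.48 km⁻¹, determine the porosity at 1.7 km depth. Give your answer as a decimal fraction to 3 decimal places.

0.318

phi = phi₀·exp(−β·Z) = 0.72 × exp(−0.48 × 1.7) = 0.72 × exp(−0.816)
  = 0.72 × 0.4422 = 0.3184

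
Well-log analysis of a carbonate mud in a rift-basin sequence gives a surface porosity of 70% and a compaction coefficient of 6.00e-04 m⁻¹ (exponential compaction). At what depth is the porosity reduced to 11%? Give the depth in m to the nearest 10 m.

3080 m

Working in km (1 km = 1000 m; c in km⁻¹ = c in m⁻¹ × 1000):
Invert Athy's law: d = ln(n₀/n) / c
d = ln(0.7/0.11) / 0.6 = ln(6.364) / 0.6 = 1.8506 / 0.6 = 3.084 km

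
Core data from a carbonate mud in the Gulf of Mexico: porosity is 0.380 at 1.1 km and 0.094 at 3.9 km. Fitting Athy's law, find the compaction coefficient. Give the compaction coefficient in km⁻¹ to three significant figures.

Athy: phi(z) = phi₀ e^(−cz) ⇒ phi₁/phi₂ = e^{c(z₂−z₁)} ⇒ c = ln(phi₁/phi₂)/(z₂−z₁)
c = ln(0.38/0.094) / (3.9 − 1.1) = ln(4.043) / 2.8 = 1.3969 / 2.8 = 0.4989 km⁻¹

0.499 km⁻¹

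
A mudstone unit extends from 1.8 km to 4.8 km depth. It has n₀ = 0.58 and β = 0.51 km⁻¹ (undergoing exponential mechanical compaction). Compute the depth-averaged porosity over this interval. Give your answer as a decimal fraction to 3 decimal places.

⟨n⟩ = (1/(Z₂−Z₁)) ∫ n₀ e^(−βZ) dZ = n₀·(e^(−β·Z₁) − e^(−β·Z₂)) / (β·(Z₂−Z₁))
e^(−0.51×1.8) = 0.3993; e^(−0.51×4.8) = 0.0865
⟨n⟩ = 0.58 × (0.3993 − 0.0865) / (0.51 × 3) = 0.58 × 0.2045 = 0.1186

0.119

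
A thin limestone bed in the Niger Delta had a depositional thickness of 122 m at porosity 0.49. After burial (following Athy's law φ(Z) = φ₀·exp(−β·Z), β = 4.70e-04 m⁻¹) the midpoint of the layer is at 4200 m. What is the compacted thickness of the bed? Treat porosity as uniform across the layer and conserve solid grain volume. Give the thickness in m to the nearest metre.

Working in km (1 km = 1000 m; β in km⁻¹ = β in m⁻¹ × 1000):
Porosity at 4.2 km: φ = 0.49·exp(−0.47×4.2) = 0.0681
Solid-volume conservation: h(1−φ) = h₀(1−φ₀) ⇒ h = h₀·(1−φ₀)/(1−φ)
h = 0.122 × (1 − 0.49)/(1 − 0.0681) = 0.122 × 0.5472 = 0.0668 km

67 m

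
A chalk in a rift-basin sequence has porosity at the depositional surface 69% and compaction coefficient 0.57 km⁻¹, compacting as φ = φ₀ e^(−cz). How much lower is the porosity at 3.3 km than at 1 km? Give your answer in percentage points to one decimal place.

28.5 percentage points

φ(1) = 0.69·e^(−0.57×1) = 0.3902
φ(3.3) = 0.69·e^(−0.57×3.3) = 0.1052
Δφ = 0.3902 − 0.1052 = 0.2850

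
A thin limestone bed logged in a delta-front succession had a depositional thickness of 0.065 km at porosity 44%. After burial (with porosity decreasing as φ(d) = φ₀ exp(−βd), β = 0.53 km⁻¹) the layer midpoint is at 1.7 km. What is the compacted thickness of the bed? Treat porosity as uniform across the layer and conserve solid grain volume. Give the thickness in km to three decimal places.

Porosity at 1.7 km: φ = 0.44·exp(−0.53×1.7) = 0.1787
Solid-volume conservation: h(1−φ) = h₀(1−φ₀) ⇒ h = h₀·(1−φ₀)/(1−φ)
h = 0.065 × (1 − 0.44)/(1 − 0.1787) = 0.065 × 0.6819 = 0.0443 km

0.044 km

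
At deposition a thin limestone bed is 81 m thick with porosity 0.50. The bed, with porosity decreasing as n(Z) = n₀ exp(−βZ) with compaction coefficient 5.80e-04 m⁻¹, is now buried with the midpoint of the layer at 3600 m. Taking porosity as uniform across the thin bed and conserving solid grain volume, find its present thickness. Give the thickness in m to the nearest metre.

Working in km (1 km = 1000 m; β in km⁻¹ = β in m⁻¹ × 1000):
Porosity at 3.6 km: n = 0.5·exp(−0.58×3.6) = 0.0620
Solid-volume conservation: h(1−n) = h₀(1−n₀) ⇒ h = h₀·(1−n₀)/(1−n)
h = 0.081 × (1 − 0.5)/(1 − 0.0620) = 0.081 × 0.5330 = 0.0432 km

43 m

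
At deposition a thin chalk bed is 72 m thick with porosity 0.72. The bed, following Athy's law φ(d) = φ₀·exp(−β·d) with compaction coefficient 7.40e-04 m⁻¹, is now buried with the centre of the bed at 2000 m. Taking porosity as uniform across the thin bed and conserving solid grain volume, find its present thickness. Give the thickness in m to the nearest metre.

24 m

Working in km (1 km = 1000 m; β in km⁻¹ = β in m⁻¹ × 1000):
Porosity at 2 km: φ = 0.72·exp(−0.74×2) = 0.1639
Solid-volume conservation: h(1−φ) = h₀(1−φ₀) ⇒ h = h₀·(1−φ₀)/(1−φ)
h = 0.072 × (1 − 0.72)/(1 − 0.1639) = 0.072 × 0.3349 = 0.0241 km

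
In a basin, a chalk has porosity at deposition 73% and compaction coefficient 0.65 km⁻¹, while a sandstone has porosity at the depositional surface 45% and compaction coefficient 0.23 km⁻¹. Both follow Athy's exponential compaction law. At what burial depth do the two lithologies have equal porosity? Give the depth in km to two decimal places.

Set φ₀ₐ e^(−βₐd) = φ₀ᵦ e^(−βᵦd) ⇒ ln(φ₀ₐ/φ₀ᵦ) = (βₐ − βᵦ)·d
d = ln(0.73/0.45) / (0.65 − 0.23) = 0.4838 / 0.42 = 1.152 km

1.15 km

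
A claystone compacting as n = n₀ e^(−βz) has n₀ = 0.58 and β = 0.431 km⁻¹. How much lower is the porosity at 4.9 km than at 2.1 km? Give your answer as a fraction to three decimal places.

n(2.1) = 0.58·e^(−0.431×2.1) = 0.2346
n(4.9) = 0.58·e^(−0.431×4.9) = 0.0702
Δn = 0.2346 − 0.0702 = 0.1644

0.164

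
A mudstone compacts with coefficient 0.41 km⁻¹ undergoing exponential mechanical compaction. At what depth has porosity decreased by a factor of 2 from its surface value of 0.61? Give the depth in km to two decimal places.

phi/phi₀ = 1/2 ⇒ exp(−k·d) = 1/2 ⇒ d = ln(2) / k
d = 0.6931 / 0.41 = 1.691 km

1.69 km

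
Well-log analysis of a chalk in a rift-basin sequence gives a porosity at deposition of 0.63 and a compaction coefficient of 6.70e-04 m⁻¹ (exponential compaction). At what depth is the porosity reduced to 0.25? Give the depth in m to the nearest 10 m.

Working in km (1 km = 1000 m; β in km⁻¹ = β in m⁻¹ × 1000):
Invert Athy's law: z = ln(φ₀/φ) / β
z = ln(0.63/0.25) / 0.67 = ln(2.52) / 0.67 = 0.9243 / 0.67 = 1.379 km

1380 m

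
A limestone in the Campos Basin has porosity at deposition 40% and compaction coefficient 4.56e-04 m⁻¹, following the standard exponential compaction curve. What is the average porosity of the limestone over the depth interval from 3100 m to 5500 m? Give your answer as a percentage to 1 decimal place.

Working in km (1 km = 1000 m; β in km⁻¹ = β in m⁻¹ × 1000):
⟨n⟩ = (1/(Z₂−Z₁)) ∫ n₀ e^(−βZ) dZ = n₀·(e^(−β·Z₁) − e^(−β·Z₂)) / (β·(Z₂−Z₁))
e^(−0.456×3.1) = 0.2433; e^(−0.456×5.5) = 0.0814
⟨n⟩ = 0.4 × (0.2433 − 0.0814) / (0.456 × 2.4) = 0.4 × 0.1479 = 0.0592

5.9%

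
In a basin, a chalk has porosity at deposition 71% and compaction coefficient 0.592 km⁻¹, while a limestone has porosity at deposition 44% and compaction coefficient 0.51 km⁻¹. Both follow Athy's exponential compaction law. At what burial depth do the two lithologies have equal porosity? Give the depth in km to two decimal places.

Set φ₀ₐ e^(−cₐZ) = φ₀ᵦ e^(−cᵦZ) ⇒ ln(φ₀ₐ/φ₀ᵦ) = (cₐ − cᵦ)·Z
Z = ln(0.71/0.44) / (0.592 − 0.51) = 0.4785 / 0.082 = 5.835 km

5.84 km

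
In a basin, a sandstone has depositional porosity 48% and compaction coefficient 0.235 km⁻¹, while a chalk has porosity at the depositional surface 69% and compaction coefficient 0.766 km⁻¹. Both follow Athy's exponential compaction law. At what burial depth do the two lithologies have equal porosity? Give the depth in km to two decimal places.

0.68 km

Set φ₀ₐ e^(−βₐZ) = φ₀ᵦ e^(−βᵦZ) ⇒ ln(φ₀ₐ/φ₀ᵦ) = (βₐ − βᵦ)·Z
Z = ln(0.48/0.69) / (0.235 − 0.766) = -0.3629 / -0.531 = 0.683 km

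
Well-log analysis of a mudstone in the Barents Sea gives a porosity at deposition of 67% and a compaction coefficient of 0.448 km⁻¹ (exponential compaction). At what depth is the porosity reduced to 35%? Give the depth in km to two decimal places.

1.45 km

Invert Athy's law: Z = ln(n₀/n) / k
Z = ln(0.67/0.35) / 0.448 = ln(1.914) / 0.448 = 0.6493 / 0.448 = 1.449 km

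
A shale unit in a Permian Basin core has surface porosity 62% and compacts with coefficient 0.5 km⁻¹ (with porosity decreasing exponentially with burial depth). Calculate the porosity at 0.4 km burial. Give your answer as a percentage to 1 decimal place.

50.8%

n = n₀·exp(−c·Z) = 0.62 × exp(−0.5 × 0.4) = 0.62 × exp(−0.2)
  = 0.62 × 0.8187 = 0.5076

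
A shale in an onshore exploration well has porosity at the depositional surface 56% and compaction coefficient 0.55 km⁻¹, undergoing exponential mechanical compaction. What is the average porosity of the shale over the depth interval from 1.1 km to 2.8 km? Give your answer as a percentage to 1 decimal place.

19.9%

⟨φ⟩ = (1/(d₂−d₁)) ∫ φ₀ e^(−cd) dd = φ₀·(e^(−c·d₁) − e^(−c·d₂)) / (c·(d₂−d₁))
e^(−0.55×1.1) = 0.5461; e^(−0.55×2.8) = 0.2144
⟨φ⟩ = 0.56 × (0.5461 − 0.2144) / (0.55 × 1.7) = 0.56 × 0.3548 = 0.1987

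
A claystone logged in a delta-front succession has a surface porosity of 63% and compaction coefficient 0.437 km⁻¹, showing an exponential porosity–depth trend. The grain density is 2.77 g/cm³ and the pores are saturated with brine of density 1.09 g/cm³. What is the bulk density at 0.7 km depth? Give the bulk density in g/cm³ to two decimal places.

1.99 g/cm³

Porosity at depth: n = 0.63·exp(−0.437×0.7) = 0.63×0.7365 = 0.4640
Bulk density: ρ_b = (1−n)ρ_g + n·ρ_f = 0.5360×2.77 + 0.4640×1.09
       = 1.485 + 0.506 = 1.991 g/cm³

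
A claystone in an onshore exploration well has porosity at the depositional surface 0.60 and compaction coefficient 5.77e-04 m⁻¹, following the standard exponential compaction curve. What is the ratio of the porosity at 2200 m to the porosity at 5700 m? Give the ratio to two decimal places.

Working in km (1 km = 1000 m; k in km⁻¹ = k in m⁻¹ × 1000):
n(Z₁)/n(Z₂) = e^(−k·Z₁)/e^(−k·Z₂) = e^{k(Z₂−Z₁)}
= exp(0.577 × 3.5) = exp(2.019) = 7.5346

7.53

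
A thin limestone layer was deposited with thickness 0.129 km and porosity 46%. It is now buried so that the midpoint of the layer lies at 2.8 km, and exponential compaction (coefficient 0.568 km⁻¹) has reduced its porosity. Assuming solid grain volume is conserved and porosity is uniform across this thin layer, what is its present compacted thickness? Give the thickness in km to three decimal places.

Porosity at 2.8 km: φ = 0.46·exp(−0.568×2.8) = 0.0938
Solid-volume conservation: h(1−φ) = h₀(1−φ₀) ⇒ h = h₀·(1−φ₀)/(1−φ)
h = 0.129 × (1 − 0.46)/(1 − 0.0938) = 0.129 × 0.5959 = 0.0769 km

0.077 km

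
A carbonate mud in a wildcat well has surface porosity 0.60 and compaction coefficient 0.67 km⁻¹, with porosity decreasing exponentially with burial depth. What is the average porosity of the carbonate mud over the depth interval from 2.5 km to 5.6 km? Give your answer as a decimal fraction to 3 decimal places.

⟨phi⟩ = (1/(Z₂−Z₁)) ∫ phi₀ e^(−βZ) dZ = phi₀·(e^(−β·Z₁) − e^(−β·Z₂)) / (β·(Z₂−Z₁))
e^(−0.67×2.5) = 0.1873; e^(−0.67×5.6) = 0.0235
⟨phi⟩ = 0.6 × (0.1873 − 0.0235) / (0.67 × 3.1) = 0.6 × 0.0789 = 0.0473

0.047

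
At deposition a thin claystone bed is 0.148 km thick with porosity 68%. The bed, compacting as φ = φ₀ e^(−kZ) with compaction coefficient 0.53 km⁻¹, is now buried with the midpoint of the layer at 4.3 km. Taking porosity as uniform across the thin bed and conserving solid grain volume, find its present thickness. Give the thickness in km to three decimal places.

0.051 km

Porosity at 4.3 km: φ = 0.68·exp(−0.53×4.3) = 0.0696
Solid-volume conservation: h(1−φ) = h₀(1−φ₀) ⇒ h = h₀·(1−φ₀)/(1−φ)
h = 0.148 × (1 − 0.68)/(1 − 0.0696) = 0.148 × 0.3439 = 0.0509 km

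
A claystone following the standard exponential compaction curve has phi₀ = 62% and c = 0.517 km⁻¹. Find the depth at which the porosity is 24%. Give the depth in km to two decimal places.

1.84 km

Invert Athy's law: d = ln(phi₀/phi) / c
d = ln(0.62/0.24) / 0.517 = ln(2.583) / 0.517 = 0.9491 / 0.517 = 1.836 km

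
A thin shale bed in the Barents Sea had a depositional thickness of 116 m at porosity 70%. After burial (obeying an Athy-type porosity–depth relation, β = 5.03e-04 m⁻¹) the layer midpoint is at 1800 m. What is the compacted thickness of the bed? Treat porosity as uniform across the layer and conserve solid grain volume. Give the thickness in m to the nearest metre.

49 m

Working in km (1 km = 1000 m; β in km⁻¹ = β in m⁻¹ × 1000):
Porosity at 1.8 km: φ = 0.7·exp(−0.503×1.8) = 0.2831
Solid-volume conservation: h(1−φ) = h₀(1−φ₀) ⇒ h = h₀·(1−φ₀)/(1−φ)
h = 0.116 × (1 − 0.7)/(1 − 0.2831) = 0.116 × 0.4184 = 0.0485 km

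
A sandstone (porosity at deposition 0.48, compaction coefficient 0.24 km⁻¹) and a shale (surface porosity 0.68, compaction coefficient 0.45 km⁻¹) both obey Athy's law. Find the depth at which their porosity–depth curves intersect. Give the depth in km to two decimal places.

1.66 km

Set n₀ₐ e^(−kₐZ) = n₀ᵦ e^(−kᵦZ) ⇒ ln(n₀ₐ/n₀ᵦ) = (kₐ − kᵦ)·Z
Z = ln(0.48/0.68) / (0.24 − 0.45) = -0.3483 / -0.21 = 1.659 km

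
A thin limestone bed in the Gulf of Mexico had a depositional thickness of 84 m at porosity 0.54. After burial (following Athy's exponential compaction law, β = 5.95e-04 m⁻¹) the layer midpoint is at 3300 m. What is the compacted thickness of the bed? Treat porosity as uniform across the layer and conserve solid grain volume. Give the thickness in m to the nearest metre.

42 m

Working in km (1 km = 1000 m; β in km⁻¹ = β in m⁻¹ × 1000):
Porosity at 3.3 km: φ = 0.54·exp(−0.595×3.3) = 0.0758
Solid-volume conservation: h(1−φ) = h₀(1−φ₀) ⇒ h = h₀·(1−φ₀)/(1−φ)
h = 0.084 × (1 − 0.54)/(1 − 0.0758) = 0.084 × 0.4977 = 0.0418 km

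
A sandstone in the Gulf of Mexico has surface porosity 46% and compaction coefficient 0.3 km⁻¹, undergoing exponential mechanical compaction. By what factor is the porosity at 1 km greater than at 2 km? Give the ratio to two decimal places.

1.35

phi(d₁)/phi(d₂) = e^(−β·d₁)/e^(−β·d₂) = e^{β(d₂−d₁)}
= exp(0.3 × 1) = exp(0.3) = 1.3499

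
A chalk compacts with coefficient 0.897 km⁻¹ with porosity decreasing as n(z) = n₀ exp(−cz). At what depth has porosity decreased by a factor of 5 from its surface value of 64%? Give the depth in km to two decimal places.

1.79 km

n/n₀ = 1/5 ⇒ exp(−c·z) = 1/5 ⇒ z = ln(5) / c
z = 1.6094 / 0.897 = 1.794 km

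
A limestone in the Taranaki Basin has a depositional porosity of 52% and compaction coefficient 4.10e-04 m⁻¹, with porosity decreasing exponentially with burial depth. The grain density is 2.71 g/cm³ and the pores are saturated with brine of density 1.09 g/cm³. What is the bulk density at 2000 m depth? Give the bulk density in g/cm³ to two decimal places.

2.34 g/cm³

Working in km (1 km = 1000 m; c in km⁻¹ = c in m⁻¹ × 1000):
Porosity at depth: n = 0.52·exp(−0.41×2) = 0.52×0.4404 = 0.2290
Bulk density: ρ_b = (1−n)ρ_g + n·ρ_f = 0.7710×2.71 + 0.2290×1.09
       = 2.089 + 0.250 = 2.339 g/cm³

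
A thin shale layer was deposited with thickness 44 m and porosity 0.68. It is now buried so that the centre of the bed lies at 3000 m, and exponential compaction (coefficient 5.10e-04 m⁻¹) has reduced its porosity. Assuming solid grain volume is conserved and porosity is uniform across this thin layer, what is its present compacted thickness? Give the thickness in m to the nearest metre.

Working in km (1 km = 1000 m; β in km⁻¹ = β in m⁻¹ × 1000):
Porosity at 3 km: n = 0.68·exp(−0.51×3) = 0.1472
Solid-volume conservation: h(1−n) = h₀(1−n₀) ⇒ h = h₀·(1−n₀)/(1−n)
h = 0.044 × (1 − 0.68)/(1 − 0.1472) = 0.044 × 0.3753 = 0.0165 km

17 m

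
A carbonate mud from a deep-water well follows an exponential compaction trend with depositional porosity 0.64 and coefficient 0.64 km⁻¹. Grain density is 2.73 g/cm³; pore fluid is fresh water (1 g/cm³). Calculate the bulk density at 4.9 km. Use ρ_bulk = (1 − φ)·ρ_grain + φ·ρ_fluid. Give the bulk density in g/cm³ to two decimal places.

Porosity at depth: φ = 0.64·exp(−0.64×4.9) = 0.64×0.0435 = 0.0278
Bulk density: ρ_b = (1−φ)ρ_g + φ·ρ_f = 0.9722×2.73 + 0.0278×1
       = 2.654 + 0.028 = 2.682 g/cm³

2.68 g/cm³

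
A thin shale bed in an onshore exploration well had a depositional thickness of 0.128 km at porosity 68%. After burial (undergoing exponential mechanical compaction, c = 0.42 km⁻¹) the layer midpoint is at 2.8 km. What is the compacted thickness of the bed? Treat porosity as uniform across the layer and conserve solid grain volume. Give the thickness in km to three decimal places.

Porosity at 2.8 km: n = 0.68·exp(−0.42×2.8) = 0.2098
Solid-volume conservation: h(1−n) = h₀(1−n₀) ⇒ h = h₀·(1−n₀)/(1−n)
h = 0.128 × (1 − 0.68)/(1 − 0.2098) = 0.128 × 0.4050 = 0.0518 km

0.052 km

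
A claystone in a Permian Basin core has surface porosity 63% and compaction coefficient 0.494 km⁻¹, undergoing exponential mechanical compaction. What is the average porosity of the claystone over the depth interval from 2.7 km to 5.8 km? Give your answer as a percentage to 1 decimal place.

8.5%

⟨n⟩ = (1/(Z₂−Z₁)) ∫ n₀ e^(−kZ) dZ = n₀·(e^(−k·Z₁) − e^(−k·Z₂)) / (k·(Z₂−Z₁))
e^(−0.494×2.7) = 0.2635; e^(−0.494×5.8) = 0.0570
⟨n⟩ = 0.63 × (0.2635 − 0.0570) / (0.494 × 3.1) = 0.63 × 0.1348 = 0.0850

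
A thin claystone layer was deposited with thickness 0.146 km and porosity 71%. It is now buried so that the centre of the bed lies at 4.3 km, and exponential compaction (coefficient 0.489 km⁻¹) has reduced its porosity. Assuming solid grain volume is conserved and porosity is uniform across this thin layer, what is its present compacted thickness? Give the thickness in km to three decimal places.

0.046 km

Porosity at 4.3 km: phi = 0.71·exp(−0.489×4.3) = 0.0867
Solid-volume conservation: h(1−phi) = h₀(1−phi₀) ⇒ h = h₀·(1−phi₀)/(1−phi)
h = 0.146 × (1 − 0.71)/(1 − 0.0867) = 0.146 × 0.3175 = 0.0464 km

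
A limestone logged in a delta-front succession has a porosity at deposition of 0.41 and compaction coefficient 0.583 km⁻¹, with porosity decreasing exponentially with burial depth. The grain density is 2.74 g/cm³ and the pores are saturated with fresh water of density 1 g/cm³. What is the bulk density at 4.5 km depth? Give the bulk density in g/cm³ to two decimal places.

2.69 g/cm³

Porosity at depth: φ = 0.41·exp(−0.583×4.5) = 0.41×0.0725 = 0.0297
Bulk density: ρ_b = (1−φ)ρ_g + φ·ρ_f = 0.9703×2.74 + 0.0297×1
       = 2.658 + 0.030 = 2.688 g/cm³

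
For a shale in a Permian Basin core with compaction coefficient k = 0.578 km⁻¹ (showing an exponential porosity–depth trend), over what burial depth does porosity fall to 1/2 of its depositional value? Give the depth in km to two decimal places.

n/n₀ = 1/2 ⇒ exp(−k·z) = 1/2 ⇒ z = ln(2) / k
z = 0.6931 / 0.578 = 1.199 km

1.20 km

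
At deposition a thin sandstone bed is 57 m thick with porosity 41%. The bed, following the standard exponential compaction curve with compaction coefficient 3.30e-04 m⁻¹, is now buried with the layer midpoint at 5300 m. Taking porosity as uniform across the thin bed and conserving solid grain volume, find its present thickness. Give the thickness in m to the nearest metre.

Working in km (1 km = 1000 m; k in km⁻¹ = k in m⁻¹ × 1000):
Porosity at 5.3 km: n = 0.41·exp(−0.33×5.3) = 0.0713
Solid-volume conservation: h(1−n) = h₀(1−n₀) ⇒ h = h₀·(1−n₀)/(1−n)
h = 0.057 × (1 − 0.41)/(1 − 0.0713) = 0.057 × 0.6353 = 0.0362 km

36 m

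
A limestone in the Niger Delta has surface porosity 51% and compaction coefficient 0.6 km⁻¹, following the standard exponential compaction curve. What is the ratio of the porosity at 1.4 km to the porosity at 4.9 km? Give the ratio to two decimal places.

n(z₁)/n(z₂) = e^(−k·z₁)/e^(−k·z₂) = e^{k(z₂−z₁)}
= exp(0.6 × 3.5) = exp(2.1) = 8.1662

8.17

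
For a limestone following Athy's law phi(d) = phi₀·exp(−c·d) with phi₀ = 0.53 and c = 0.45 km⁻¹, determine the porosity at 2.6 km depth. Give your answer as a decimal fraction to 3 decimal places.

phi = phi₀·exp(−c·d) = 0.53 × exp(−0.45 × 2.6) = 0.53 × exp(−1.17)
  = 0.53 × 0.3104 = 0.1645

0.164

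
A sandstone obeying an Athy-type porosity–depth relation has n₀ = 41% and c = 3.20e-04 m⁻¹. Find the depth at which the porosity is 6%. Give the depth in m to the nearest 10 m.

Working in km (1 km = 1000 m; c in km⁻¹ = c in m⁻¹ × 1000):
Invert Athy's law: d = ln(n₀/n) / c
d = ln(0.41/0.06) / 0.32 = ln(6.833) / 0.32 = 1.9218 / 0.32 = 6.006 km

6010 m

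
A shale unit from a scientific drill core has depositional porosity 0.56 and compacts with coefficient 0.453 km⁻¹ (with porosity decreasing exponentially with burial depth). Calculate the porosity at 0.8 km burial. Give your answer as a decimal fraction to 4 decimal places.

phi = phi₀·exp(−c·d) = 0.56 × exp(−0.453 × 0.8) = 0.56 × exp(−0.3624)
  = 0.56 × 0.6960 = 0.3898

0.3898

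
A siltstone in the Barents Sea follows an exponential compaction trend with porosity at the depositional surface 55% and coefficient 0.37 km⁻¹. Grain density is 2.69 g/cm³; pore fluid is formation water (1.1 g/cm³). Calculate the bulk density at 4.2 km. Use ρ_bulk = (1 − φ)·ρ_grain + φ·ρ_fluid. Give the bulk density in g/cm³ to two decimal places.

Porosity at depth: phi = 0.55·exp(−0.37×4.2) = 0.55×0.2114 = 0.1163
Bulk density: ρ_b = (1−phi)ρ_g + phi·ρ_f = 0.8837×2.69 + 0.1163×1.1
       = 2.377 + 0.128 = 2.505 g/cm³

2.51 g/cm³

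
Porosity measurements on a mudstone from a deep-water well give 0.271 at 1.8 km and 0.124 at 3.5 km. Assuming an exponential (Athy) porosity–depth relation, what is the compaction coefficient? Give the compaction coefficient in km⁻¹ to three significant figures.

Athy: φ(Z) = φ₀ e^(−kZ) ⇒ φ₁/φ₂ = e^{k(Z₂−Z₁)} ⇒ k = ln(φ₁/φ₂)/(Z₂−Z₁)
k = ln(0.271/0.124) / (3.5 − 1.8) = ln(2.185) / 1.7 = 0.7818 / 1.7 = 0.4599 km⁻¹

0.460 km⁻¹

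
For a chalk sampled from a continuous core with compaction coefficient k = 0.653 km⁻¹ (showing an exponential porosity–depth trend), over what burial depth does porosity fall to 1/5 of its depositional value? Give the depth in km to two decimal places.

φ/φ₀ = 1/5 ⇒ exp(−k·z) = 1/5 ⇒ z = ln(5) / k
z = 1.6094 / 0.653 = 2.465 km

2.46 km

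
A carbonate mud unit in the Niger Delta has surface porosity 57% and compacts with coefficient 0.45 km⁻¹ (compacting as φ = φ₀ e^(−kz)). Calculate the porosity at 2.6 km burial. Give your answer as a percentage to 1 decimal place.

φ = φ₀·exp(−k·z) = 0.57 × exp(−0.45 × 2.6) = 0.57 × exp(−1.17)
  = 0.57 × 0.3104 = 0.1769

17.7%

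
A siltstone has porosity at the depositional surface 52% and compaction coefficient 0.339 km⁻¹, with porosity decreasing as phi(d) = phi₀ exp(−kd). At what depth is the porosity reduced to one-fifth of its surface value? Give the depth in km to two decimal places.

4.75 km

phi/phi₀ = 1/5 ⇒ exp(−k·d) = 1/5 ⇒ d = ln(5) / k
d = 1.6094 / 0.339 = 4.748 km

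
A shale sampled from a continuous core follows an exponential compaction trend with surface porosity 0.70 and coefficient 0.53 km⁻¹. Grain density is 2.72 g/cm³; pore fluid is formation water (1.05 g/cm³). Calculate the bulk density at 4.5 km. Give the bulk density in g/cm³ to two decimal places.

Porosity at depth: n = 0.7·exp(−0.53×4.5) = 0.7×0.0921 = 0.0645
Bulk density: ρ_b = (1−n)ρ_g + n·ρ_f = 0.9355×2.72 + 0.0645×1.05
       = 2.545 + 0.068 = 2.612 g/cm³

2.61 g/cm³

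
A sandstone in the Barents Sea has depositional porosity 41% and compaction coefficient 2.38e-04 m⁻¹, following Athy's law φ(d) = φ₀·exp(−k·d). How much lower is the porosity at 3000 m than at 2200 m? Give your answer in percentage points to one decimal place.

Working in km (1 km = 1000 m; k in km⁻¹ = k in m⁻¹ × 1000):
φ(2.2) = 0.41·e^(−0.238×2.2) = 0.2429
φ(3) = 0.41·e^(−0.238×3) = 0.2008
Δφ = 0.2429 − 0.2008 = 0.0421

4.2 percentage points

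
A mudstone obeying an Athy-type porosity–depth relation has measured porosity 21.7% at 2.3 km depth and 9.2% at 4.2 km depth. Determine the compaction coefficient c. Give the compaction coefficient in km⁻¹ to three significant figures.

0.452 km⁻¹

Athy: n(z) = n₀ e^(−cz) ⇒ n₁/n₂ = e^{c(z₂−z₁)} ⇒ c = ln(n₁/n₂)/(z₂−z₁)
c = ln(0.217/0.092) / (4.2 − 2.3) = ln(2.359) / 1.9 = 0.8581 / 1.9 = 0.4516 km⁻¹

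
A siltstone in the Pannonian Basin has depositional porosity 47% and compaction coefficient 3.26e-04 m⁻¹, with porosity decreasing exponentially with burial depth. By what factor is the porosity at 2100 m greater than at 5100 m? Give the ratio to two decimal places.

Working in km (1 km = 1000 m; k in km⁻¹ = k in m⁻¹ × 1000):
n(d₁)/n(d₂) = e^(−k·d₁)/e^(−k·d₂) = e^{k(d₂−d₁)}
= exp(0.326 × 3) = exp(0.978) = 2.6591

2.66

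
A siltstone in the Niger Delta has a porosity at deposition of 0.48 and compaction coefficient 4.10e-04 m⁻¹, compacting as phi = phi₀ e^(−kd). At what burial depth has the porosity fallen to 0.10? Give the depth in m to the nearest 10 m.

3830 m

Working in km (1 km = 1000 m; k in km⁻¹ = k in m⁻¹ × 1000):
Invert Athy's law: d = ln(phi₀/phi) / k
d = ln(0.48/0.1) / 0.41 = ln(4.8) / 0.41 = 1.5686 / 0.41 = 3.826 km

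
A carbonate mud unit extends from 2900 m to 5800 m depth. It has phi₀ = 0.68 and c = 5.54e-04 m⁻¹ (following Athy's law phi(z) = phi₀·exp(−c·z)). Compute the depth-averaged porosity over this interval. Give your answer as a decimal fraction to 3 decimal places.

0.068

Working in km (1 km = 1000 m; c in km⁻¹ = c in m⁻¹ × 1000):
⟨phi⟩ = (1/(z₂−z₁)) ∫ phi₀ e^(−cz) dz = phi₀·(e^(−c·z₁) − e^(−c·z₂)) / (c·(z₂−z₁))
e^(−0.554×2.9) = 0.2006; e^(−0.554×5.8) = 0.0402
⟨phi⟩ = 0.68 × (0.2006 − 0.0402) / (0.554 × 2.9) = 0.68 × 0.0998 = 0.0679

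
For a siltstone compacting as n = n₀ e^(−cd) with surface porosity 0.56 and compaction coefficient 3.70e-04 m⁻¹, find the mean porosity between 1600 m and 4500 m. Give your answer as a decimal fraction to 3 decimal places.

0.190

Working in km (1 km = 1000 m; c in km⁻¹ = c in m⁻¹ × 1000):
⟨n⟩ = (1/(d₂−d₁)) ∫ n₀ e^(−cd) dd = n₀·(e^(−c·d₁) − e^(−c·d₂)) / (c·(d₂−d₁))
e^(−0.37×1.6) = 0.5532; e^(−0.37×4.5) = 0.1892
⟨n⟩ = 0.56 × (0.5532 − 0.1892) / (0.37 × 2.9) = 0.56 × 0.3393 = 0.1900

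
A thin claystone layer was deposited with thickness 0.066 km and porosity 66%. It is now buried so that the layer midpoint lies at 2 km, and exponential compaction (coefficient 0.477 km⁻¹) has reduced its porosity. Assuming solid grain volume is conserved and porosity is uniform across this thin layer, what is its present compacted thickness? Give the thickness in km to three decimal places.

0.030 km

Porosity at 2 km: φ = 0.66·exp(−0.477×2) = 0.2542
Solid-volume conservation: h(1−φ) = h₀(1−φ₀) ⇒ h = h₀·(1−φ₀)/(1−φ)
h = 0.066 × (1 − 0.66)/(1 − 0.2542) = 0.066 × 0.4559 = 0.0301 km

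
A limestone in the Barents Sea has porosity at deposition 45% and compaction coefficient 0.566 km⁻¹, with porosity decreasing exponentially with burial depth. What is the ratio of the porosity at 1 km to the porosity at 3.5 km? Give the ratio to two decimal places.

n(z₁)/n(z₂) = e^(−k·z₁)/e^(−k·z₂) = e^{k(z₂−z₁)}
= exp(0.566 × 2.5) = exp(1.415) = 4.1165

4.12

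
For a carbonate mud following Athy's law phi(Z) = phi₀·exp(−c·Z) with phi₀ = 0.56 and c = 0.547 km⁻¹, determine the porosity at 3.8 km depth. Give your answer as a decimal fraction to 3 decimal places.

phi = phi₀·exp(−c·Z) = 0.56 × exp(−0.547 × 3.8) = 0.56 × exp(−2.079)
  = 0.56 × 0.1251 = 0.0701

0.070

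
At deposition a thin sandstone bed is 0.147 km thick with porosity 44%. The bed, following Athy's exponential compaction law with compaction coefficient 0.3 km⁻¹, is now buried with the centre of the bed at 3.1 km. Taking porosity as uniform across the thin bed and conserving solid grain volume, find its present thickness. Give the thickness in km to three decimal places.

Porosity at 3.1 km: phi = 0.44·exp(−0.3×3.1) = 0.1736
Solid-volume conservation: h(1−phi) = h₀(1−phi₀) ⇒ h = h₀·(1−phi₀)/(1−phi)
h = 0.147 × (1 − 0.44)/(1 − 0.1736) = 0.147 × 0.6776 = 0.0996 km

0.100 km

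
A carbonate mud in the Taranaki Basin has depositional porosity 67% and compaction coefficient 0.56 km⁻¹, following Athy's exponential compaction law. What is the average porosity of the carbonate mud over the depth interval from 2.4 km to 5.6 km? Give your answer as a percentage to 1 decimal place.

8.1%

⟨phi⟩ = (1/(Z₂−Z₁)) ∫ phi₀ e^(−cZ) dZ = phi₀·(e^(−c·Z₁) − e^(−c·Z₂)) / (c·(Z₂−Z₁))
e^(−0.56×2.4) = 0.2608; e^(−0.56×5.6) = 0.0435
⟨phi⟩ = 0.67 × (0.2608 − 0.0435) / (0.56 × 3.2) = 0.67 × 0.1213 = 0.0813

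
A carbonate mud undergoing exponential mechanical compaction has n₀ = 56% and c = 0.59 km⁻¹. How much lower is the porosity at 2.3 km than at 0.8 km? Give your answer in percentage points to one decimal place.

n(0.8) = 0.56·e^(−0.59×0.8) = 0.3493
n(2.3) = 0.56·e^(−0.59×2.3) = 0.1442
Δn = 0.3493 − 0.1442 = 0.2051

20.5 percentage points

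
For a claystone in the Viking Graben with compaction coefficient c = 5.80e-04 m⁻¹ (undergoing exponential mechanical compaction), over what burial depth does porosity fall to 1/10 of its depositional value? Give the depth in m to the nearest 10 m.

3970 m

Working in km (1 km = 1000 m; c in km⁻¹ = c in m⁻¹ × 1000):
φ/φ₀ = 1/10 ⇒ exp(−c·d) = 1/10 ⇒ d = ln(10) / c
d = 2.3026 / 0.58 = 3.970 km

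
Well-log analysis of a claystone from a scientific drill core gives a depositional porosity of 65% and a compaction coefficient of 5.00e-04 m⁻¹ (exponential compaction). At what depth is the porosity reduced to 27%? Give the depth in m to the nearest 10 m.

1760 m

Working in km (1 km = 1000 m; c in km⁻¹ = c in m⁻¹ × 1000):
Invert Athy's law: z = ln(phi₀/phi) / c
z = ln(0.65/0.27) / 0.5 = ln(2.407) / 0.5 = 0.8786 / 0.5 = 1.757 km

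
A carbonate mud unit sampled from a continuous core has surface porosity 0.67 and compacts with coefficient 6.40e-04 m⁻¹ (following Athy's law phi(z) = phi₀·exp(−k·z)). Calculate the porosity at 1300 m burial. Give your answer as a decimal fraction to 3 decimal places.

0.292

Working in km (1 km = 1000 m; k in km⁻¹ = k in m⁻¹ × 1000):
phi = phi₀·exp(−k·z) = 0.67 × exp(−0.64 × 1.3) = 0.67 × exp(−0.832)
  = 0.67 × 0.4352 = 0.2916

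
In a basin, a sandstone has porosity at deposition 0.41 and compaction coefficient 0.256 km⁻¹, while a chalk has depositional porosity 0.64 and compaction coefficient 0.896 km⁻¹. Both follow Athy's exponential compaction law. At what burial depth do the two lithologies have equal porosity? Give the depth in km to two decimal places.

Set phi₀ₐ e^(−cₐd) = phi₀ᵦ e^(−cᵦd) ⇒ ln(phi₀ₐ/phi₀ᵦ) = (cₐ − cᵦ)·d
d = ln(0.41/0.64) / (0.256 − 0.896) = -0.4453 / -0.64 = 0.696 km

0.70 km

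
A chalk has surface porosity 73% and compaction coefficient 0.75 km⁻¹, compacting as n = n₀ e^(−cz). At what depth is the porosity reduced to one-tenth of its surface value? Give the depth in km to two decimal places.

n/n₀ = 1/10 ⇒ exp(−c·z) = 1/10 ⇒ z = ln(10) / c
z = 2.3026 / 0.75 = 3.070 km

3.07 km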